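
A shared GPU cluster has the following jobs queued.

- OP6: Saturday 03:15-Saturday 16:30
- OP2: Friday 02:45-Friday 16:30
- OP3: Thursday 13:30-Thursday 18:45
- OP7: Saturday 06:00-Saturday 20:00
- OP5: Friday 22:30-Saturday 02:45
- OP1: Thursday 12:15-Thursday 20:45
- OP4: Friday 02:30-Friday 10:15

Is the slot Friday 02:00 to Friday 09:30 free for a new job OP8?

OP1: ends Thursday 20:45 at or before OP8 starts Friday 02:00 → clear.
OP3: ends Thursday 18:45 at or before OP8 starts Friday 02:00 → clear.
OP4: starts Friday 02:30 before OP8 ends Friday 09:30, and ends Friday 10:15 after OP8 starts Friday 02:00 → overlap.
OP2: starts Friday 02:45 before OP8 ends Friday 09:30, and ends Friday 16:30 after OP8 starts Friday 02:00 → overlap.
OP5: starts Friday 22:30 at or after OP8 ends Friday 09:30 → clear.
OP6: starts Saturday 03:15 at or after OP8 ends Friday 09:30 → clear.
OP7: starts Saturday 06:00 at or after OP8 ends Friday 09:30 → clear.
OP8 overlaps OP2, OP4.

No — it overlaps OP2, OP4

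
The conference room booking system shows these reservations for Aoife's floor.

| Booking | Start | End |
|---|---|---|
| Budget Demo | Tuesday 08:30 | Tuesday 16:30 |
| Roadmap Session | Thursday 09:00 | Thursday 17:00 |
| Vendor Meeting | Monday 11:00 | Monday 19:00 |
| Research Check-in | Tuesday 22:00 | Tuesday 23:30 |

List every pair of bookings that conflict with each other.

no conflicts

Sorted by start: Vendor Meeting, Budget Demo, Research Check-in, Roadmap Session.
Budget Demo starts after Vendor Meeting ends; Vendor Meeting is clear from here.
Research Check-in starts after Budget Demo ends; Budget Demo is clear from here.
Roadmap Session starts after Research Check-in ends.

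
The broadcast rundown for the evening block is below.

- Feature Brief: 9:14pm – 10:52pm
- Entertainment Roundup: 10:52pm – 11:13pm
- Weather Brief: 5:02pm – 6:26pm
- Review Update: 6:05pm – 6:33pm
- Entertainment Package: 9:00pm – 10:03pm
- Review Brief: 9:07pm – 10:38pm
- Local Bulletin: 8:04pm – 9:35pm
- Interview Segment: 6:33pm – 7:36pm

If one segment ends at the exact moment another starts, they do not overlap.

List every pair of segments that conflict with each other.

Sorted by start: Weather Brief, Review Update, Interview Segment, Local Bulletin, Entertainment Package, Review Brief, Feature Brief, Entertainment Roundup.
Review Update starts before Weather Brief ends → Weather Brief and Review Update overlap.
Interview Segment starts after Weather Brief ends — done with Weather Brief.
Interview Segment starts exactly when Review Update ends (back-to-back, no overlap) — done with Review Update.
Local Bulletin starts after Interview Segment ends — done with Interview Segment.
Entertainment Package starts before Local Bulletin ends → Local Bulletin and Entertainment Package overlap.
Review Brief starts before Local Bulletin ends → Local Bulletin and Review Brief overlap.
Feature Brief starts before Local Bulletin ends → Local Bulletin and Feature Brief overlap.
Entertainment Roundup starts after Local Bulletin ends.
Review Brief starts before Entertainment Package ends → Entertainment Package and Review Brief overlap.
Feature Brief starts before Entertainment Package ends → Entertainment Package and Feature Brief overlap.
Entertainment Roundup starts after Entertainment Package ends.
Feature Brief starts before Review Brief ends → Review Brief and Feature Brief overlap.
Entertainment Roundup starts after Review Brief ends.
Entertainment Roundup starts exactly when Feature Brief ends (back-to-back, no overlap).

Entertainment Package & Feature Brief, Entertainment Package & Local Bulletin, Entertainment Package & Review Brief, Feature Brief & Local Bulletin, Feature Brief & Review Brief, Local Bulletin & Review Brief, Review Update & Weather Brief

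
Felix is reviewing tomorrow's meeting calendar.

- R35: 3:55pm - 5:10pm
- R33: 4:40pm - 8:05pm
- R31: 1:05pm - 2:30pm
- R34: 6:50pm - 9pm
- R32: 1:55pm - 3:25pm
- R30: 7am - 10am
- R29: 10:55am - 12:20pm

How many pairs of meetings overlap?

3

Sorted by start: R30, R29, R31, R32, R35, R33, R34.
R29 starts after R30 ends, so nothing later overlaps R30 either.
R31 starts after R29 ends, so nothing later overlaps R29 either.
R32 starts before R31 ends → R31 and R32 overlap.
R35 starts after R31 ends, so nothing later overlaps R31 either.
R35 starts after R32 ends, so nothing later overlaps R32 either.
R33 starts before R35 ends → R35 and R33 overlap.
R34 starts after R35 ends.
R34 starts before R33 ends → R33 and R34 overlap.
Overlapping pairs: R31 & R32, R33 & R34, R33 & R35 — 3 in total.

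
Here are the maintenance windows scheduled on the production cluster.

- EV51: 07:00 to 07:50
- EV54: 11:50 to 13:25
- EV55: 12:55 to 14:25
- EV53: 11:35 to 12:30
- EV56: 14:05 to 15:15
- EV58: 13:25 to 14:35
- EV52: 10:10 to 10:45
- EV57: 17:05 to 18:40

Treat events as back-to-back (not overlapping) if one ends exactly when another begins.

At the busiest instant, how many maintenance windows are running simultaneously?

Walk through starts and ends in time order (an end at T is processed before a start at T):
07:00 start EV51 → 1
07:50 end EV51 → 0
10:10 start EV52 → 1
10:45 end EV52 → 0
11:35 start EV53 → 1
11:50 start EV54 → 2
12:30 end EV53 → 1
12:55 start EV55 → 2
13:25 end EV54 → 1
13:25 start EV58 → 2
14:05 start EV56 → 3
14:25 end EV55 → 2
14:35 end EV58 → 1
15:15 end EV56 → 0
17:05 start EV57 → 1
18:40 end EV57 → 0
Peak is 3, at 14:05 (EV55, EV56, EV58).

3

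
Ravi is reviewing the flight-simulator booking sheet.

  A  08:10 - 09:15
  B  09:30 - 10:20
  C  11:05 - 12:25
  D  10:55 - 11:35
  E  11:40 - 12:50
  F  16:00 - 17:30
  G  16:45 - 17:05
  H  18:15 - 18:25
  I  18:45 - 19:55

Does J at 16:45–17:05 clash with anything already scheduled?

Yes — it overlaps F, G

A: ends 09:15 at or before J starts 16:45 → clear.
B: ends 10:20 at or before J starts 16:45 → clear.
D: ends 11:35 at or before J starts 16:45 → clear.
C: ends 12:25 at or before J starts 16:45 → clear.
E: ends 12:50 at or before J starts 16:45 → clear.
F: starts 16:00 before J ends 17:05, and ends 17:30 after J starts 16:45 → overlap.
G: starts 16:45 before J ends 17:05, and ends 17:05 after J starts 16:45 → overlap.
H: starts 18:15 at or after J ends 17:05 → clear.
I: starts 18:45 at or after J ends 17:05 → clear.
J overlaps F, G.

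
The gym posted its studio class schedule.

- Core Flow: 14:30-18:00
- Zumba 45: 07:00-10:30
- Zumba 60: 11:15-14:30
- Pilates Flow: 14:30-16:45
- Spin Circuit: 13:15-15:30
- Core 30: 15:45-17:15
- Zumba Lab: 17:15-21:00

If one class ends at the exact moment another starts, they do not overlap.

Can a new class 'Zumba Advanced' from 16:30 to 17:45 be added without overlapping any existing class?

No — it overlaps Core 30, Core Flow, Pilates Flow, Zumba Lab

Zumba 45: ends 10:30 at or before Zumba Advanced starts 16:30 → clear.
Zumba 60: ends 14:30 at or before Zumba Advanced starts 16:30 → clear.
Spin Circuit: ends 15:30 at or before Zumba Advanced starts 16:30 → clear.
Core Flow: starts 14:30 before Zumba Advanced ends 17:45, and ends 18:00 after Zumba Advanced starts 16:30 → overlap.
Pilates Flow: starts 14:30 before Zumba Advanced ends 17:45, and ends 16:45 after Zumba Advanced starts 16:30 → overlap.
Core 30: starts 15:45 before Zumba Advanced ends 17:45, and ends 17:15 after Zumba Advanced starts 16:30 → overlap.
Zumba Lab: starts 17:15 before Zumba Advanced ends 17:45, and ends 21:00 after Zumba Advanced starts 16:30 → overlap.
Zumba Advanced overlaps Core Flow, Pilates Flow, Core 30, Zumba Lab.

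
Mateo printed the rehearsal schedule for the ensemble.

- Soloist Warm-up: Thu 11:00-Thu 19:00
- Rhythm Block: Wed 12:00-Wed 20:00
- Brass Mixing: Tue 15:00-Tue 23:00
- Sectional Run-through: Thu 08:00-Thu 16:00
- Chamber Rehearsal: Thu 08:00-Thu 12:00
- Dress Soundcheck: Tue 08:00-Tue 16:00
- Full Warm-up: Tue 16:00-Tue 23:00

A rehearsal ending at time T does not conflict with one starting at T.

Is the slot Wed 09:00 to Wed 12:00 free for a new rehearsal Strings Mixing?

Yes — the slot is free

Dress Soundcheck: ends Tue 16:00 at or before Strings Mixing starts Wed 09:00 → clear.
Brass Mixing: ends Tue 23:00 at or before Strings Mixing starts Wed 09:00 → clear.
Full Warm-up: ends Tue 23:00 at or before Strings Mixing starts Wed 09:00 → clear.
Rhythm Block: starts Wed 12:00 at or after Strings Mixing ends Wed 12:00 → clear.
Chamber Rehearsal: starts Thu 08:00 at or after Strings Mixing ends Wed 12:00 → clear.
Sectional Run-through: starts Thu 08:00 at or after Strings Mixing ends Wed 12:00 → clear.
Soloist Warm-up: starts Thu 11:00 at or after Strings Mixing ends Wed 12:00 → clear.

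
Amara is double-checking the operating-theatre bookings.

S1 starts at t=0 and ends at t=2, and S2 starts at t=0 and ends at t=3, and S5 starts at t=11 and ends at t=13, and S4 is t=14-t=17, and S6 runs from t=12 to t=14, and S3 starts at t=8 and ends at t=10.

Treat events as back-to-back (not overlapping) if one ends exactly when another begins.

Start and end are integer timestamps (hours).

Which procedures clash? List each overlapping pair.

S1 & S2, S5 & S6

Sorted by start: S1, S2, S3, S5, S6, S4.
S2 starts before S1 ends → S1 and S2 overlap.
S3 starts after S1 ends, so S1 has no further overlaps.
S3 starts after S2 ends, so S2 has no further overlaps.
S5 starts after S3 ends, so S3 has no further overlaps.
S6 starts before S5 ends → S5 and S6 overlap.
S4 starts after S5 ends.
S4 starts exactly when S6 ends (back-to-back, no overlap).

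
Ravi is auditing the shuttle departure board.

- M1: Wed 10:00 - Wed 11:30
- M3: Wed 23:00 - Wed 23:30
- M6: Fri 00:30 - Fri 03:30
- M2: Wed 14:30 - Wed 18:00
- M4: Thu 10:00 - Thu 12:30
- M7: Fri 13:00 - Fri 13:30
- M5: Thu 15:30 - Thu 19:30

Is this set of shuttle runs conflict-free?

Yes

Sorted by start: M1, M2, M3, M4, M5, M6, M7.
M2 starts after M1 ends — done with M1.
M3 starts after M2 ends — done with M2.
M4 starts after M3 ends — done with M3.
M5 starts after M4 ends — done with M4.
M6 starts after M5 ends — done with M5.
M7 starts after M6 ends.
Every pair is clear; the schedule has no overlaps.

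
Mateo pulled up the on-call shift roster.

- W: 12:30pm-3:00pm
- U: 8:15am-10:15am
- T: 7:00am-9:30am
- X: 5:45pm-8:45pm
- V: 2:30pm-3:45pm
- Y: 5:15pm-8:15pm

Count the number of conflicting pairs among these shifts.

Sorted by start: T, U, W, V, Y, X.
U starts before T ends → T and U overlap.
W starts after T ends, so T has no further overlaps.
W starts after U ends, so U has no further overlaps.
V starts before W ends → W and V overlap.
Y starts after W ends, so W has no further overlaps.
Y starts after V ends, so V has no further overlaps.
X starts before Y ends → Y and X overlap.
Overlapping pairs: T & U, V & W, X & Y — 3 in total.

3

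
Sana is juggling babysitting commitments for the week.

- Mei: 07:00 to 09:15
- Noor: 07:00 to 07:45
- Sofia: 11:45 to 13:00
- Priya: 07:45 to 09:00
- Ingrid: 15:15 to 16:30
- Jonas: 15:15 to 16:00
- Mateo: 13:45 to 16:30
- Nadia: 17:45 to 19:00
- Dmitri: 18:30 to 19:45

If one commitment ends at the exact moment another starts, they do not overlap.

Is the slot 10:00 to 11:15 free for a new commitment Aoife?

Yes — the slot is free

Mei: ends 09:15 at or before Aoife starts 10:00 → clear.
Noor: ends 07:45 at or before Aoife starts 10:00 → clear.
Priya: ends 09:00 at or before Aoife starts 10:00 → clear.
Sofia: starts 11:45 at or after Aoife ends 11:15 → clear.
Mateo: starts 13:45 at or after Aoife ends 11:15 → clear.
Ingrid: starts 15:15 at or after Aoife ends 11:15 → clear.
Jonas: starts 15:15 at or after Aoife ends 11:15 → clear.
Nadia: starts 17:45 at or after Aoife ends 11:15 → clear.
Dmitri: starts 18:30 at or after Aoife ends 11:15 → clear.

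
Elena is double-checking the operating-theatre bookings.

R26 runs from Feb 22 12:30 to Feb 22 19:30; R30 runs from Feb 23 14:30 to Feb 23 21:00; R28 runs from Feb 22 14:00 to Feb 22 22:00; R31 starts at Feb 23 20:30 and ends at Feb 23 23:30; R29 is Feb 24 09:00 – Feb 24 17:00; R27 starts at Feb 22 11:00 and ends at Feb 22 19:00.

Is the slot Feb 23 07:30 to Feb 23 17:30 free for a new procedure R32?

R27: ends Feb 22 19:00 at or before R32 starts Feb 23 07:30 → clear.
R26: ends Feb 22 19:30 at or before R32 starts Feb 23 07:30 → clear.
R28: ends Feb 22 22:00 at or before R32 starts Feb 23 07:30 → clear.
R30: starts Feb 23 14:30 before R32 ends Feb 23 17:30, and ends Feb 23 21:00 after R32 starts Feb 23 07:30 → overlap.
R31: starts Feb 23 20:30 at or after R32 ends Feb 23 17:30 → clear.
R29: starts Feb 24 09:00 at or after R32 ends Feb 23 17:30 → clear.
R32 overlaps R30.

No — it overlaps R30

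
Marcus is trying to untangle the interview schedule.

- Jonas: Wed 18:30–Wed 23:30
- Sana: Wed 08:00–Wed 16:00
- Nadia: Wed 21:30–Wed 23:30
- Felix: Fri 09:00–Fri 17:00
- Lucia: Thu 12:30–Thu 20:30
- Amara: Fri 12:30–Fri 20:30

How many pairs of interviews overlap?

2

Two intervals overlap when each starts before the other ends.
Sorted by start: Sana, Jonas, Nadia, Lucia, Felix, Amara.
Jonas starts after Sana ends, so Sana has no further overlaps.
Nadia starts before Jonas ends → Jonas and Nadia overlap.
Lucia starts after Jonas ends, so Jonas has no further overlaps.
Lucia starts after Nadia ends, so Nadia has no further overlaps.
Felix starts after Lucia ends, so Lucia has no further overlaps.
Amara starts before Felix ends → Felix and Amara overlap.
Overlapping pairs: Amara & Felix, Jonas & Nadia — 2 in total.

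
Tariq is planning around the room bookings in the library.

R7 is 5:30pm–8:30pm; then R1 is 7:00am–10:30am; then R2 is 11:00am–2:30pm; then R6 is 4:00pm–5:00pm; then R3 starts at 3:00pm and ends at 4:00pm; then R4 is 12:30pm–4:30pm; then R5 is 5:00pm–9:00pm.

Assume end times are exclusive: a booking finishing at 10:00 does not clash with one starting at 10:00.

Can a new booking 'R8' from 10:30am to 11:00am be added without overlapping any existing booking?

Yes — the slot is free

R1: ends 10:30am at or before R8 starts 10:30am → clear.
R2: starts 11:00am at or after R8 ends 11:00am → clear.
R4: starts 12:30pm at or after R8 ends 11:00am → clear.
R3: starts 3:00pm at or after R8 ends 11:00am → clear.
R6: starts 4:00pm at or after R8 ends 11:00am → clear.
R5: starts 5:00pm at or after R8 ends 11:00am → clear.
R7: starts 5:30pm at or after R8 ends 11:00am → clear.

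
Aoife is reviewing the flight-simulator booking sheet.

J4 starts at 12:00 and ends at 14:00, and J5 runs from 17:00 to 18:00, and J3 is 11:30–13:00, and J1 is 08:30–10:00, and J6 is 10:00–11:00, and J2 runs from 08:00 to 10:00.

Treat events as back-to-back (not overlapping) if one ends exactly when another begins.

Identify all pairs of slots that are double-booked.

J1 & J2, J3 & J4

Two intervals overlap when each starts before the other ends.
Sorted by start: J2, J1, J6, J3, J4, J5.
J1 starts before J2 ends → J2 and J1 overlap.
J6 starts exactly when J2 ends (back-to-back, no overlap), so nothing later overlaps J2 either.
J6 starts exactly when J1 ends (back-to-back, no overlap), so nothing later overlaps J1 either.
J3 starts after J6 ends, so nothing later overlaps J6 either.
J4 starts before J3 ends → J3 and J4 overlap.
J5 starts after J3 ends.
J5 starts after J4 ends.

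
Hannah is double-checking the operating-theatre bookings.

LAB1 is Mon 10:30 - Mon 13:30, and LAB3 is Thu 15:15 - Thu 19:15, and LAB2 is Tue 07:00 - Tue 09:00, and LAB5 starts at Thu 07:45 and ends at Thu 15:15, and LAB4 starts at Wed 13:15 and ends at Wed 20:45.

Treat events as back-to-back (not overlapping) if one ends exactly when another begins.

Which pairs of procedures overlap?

Check each pair: they overlap iff neither finishes before the other starts.
Sorted by start: LAB1, LAB2, LAB4, LAB5, LAB3.
LAB2 starts after LAB1 ends — done with LAB1.
LAB4 starts after LAB2 ends — done with LAB2.
LAB5 starts after LAB4 ends — done with LAB4.
LAB3 starts exactly when LAB5 ends (back-to-back, no overlap).

none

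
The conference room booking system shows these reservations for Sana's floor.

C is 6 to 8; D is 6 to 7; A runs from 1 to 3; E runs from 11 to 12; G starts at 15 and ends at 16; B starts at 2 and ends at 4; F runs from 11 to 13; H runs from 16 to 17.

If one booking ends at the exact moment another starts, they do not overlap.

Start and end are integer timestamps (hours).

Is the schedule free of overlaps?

Two intervals overlap when each starts before the other ends.
Sorted by start: A, B, C, D, E, F, G, H.
B starts before A ends → A and B overlap.
That's a conflict, so the schedule is not conflict-free.

No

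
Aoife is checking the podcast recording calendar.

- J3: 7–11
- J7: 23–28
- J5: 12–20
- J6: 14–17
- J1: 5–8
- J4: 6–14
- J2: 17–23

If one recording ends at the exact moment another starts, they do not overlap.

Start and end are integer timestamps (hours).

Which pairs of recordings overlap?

Sorted by start: J1, J4, J3, J5, J6, J2, J7.
J4 starts before J1 ends → J1 and J4 overlap.
J3 starts before J1 ends → J1 and J3 overlap.
J5 starts after J1 ends; J1 is clear from here.
J3 starts before J4 ends → J4 and J3 overlap.
J5 starts before J4 ends → J4 and J5 overlap.
J6 starts exactly when J4 ends (back-to-back, no overlap); J4 is clear from here.
J5 starts after J3 ends; J3 is clear from here.
J6 starts before J5 ends → J5 and J6 overlap.
J2 starts before J5 ends → J5 and J2 overlap.
J7 starts after J5 ends.
J2 starts exactly when J6 ends (back-to-back, no overlap); J6 is clear from here.
J7 starts exactly when J2 ends (back-to-back, no overlap).

J1 & J3, J1 & J4, J2 & J5, J3 & J4, J4 & J5, J5 & J6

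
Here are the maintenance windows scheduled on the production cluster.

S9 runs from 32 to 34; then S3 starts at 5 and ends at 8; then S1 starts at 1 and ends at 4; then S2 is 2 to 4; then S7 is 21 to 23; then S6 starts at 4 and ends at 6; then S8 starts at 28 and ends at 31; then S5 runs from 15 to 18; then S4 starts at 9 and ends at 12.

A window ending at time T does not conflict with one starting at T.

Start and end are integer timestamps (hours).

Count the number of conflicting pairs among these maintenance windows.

Sorted by start: S1, S2, S6, S3, S4, S5, S7, S8, S9.
S2 starts before S1 ends → S1 and S2 overlap.
S6 starts exactly when S1 ends (back-to-back, no overlap) — done with S1.
S6 starts exactly when S2 ends (back-to-back, no overlap) — done with S2.
S3 starts before S6 ends → S6 and S3 overlap.
S4 starts after S6 ends — done with S6.
S4 starts after S3 ends — done with S3.
S5 starts after S4 ends — done with S4.
S7 starts after S5 ends — done with S5.
S8 starts after S7 ends — done with S7.
S9 starts after S8 ends.
Overlapping pairs: S1 & S2, S3 & S6 — 2 in total.

2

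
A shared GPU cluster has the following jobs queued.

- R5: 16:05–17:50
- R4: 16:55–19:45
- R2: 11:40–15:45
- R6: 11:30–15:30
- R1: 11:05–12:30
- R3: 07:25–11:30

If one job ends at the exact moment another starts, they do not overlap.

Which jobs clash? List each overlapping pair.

Check each pair: they overlap iff neither finishes before the other starts.
Sorted by start: R3, R1, R6, R2, R5, R4.
R1 starts before R3 ends → R3 and R1 overlap.
R6 starts exactly when R3 ends (back-to-back, no overlap) — done with R3.
R6 starts before R1 ends → R1 and R6 overlap.
R2 starts before R1 ends → R1 and R2 overlap.
R5 starts after R1 ends — done with R1.
R2 starts before R6 ends → R6 and R2 overlap.
R5 starts after R6 ends — done with R6.
R5 starts after R2 ends — done with R2.
R4 starts before R5 ends → R5 and R4 overlap.

R1 & R2, R1 & R3, R1 & R6, R2 & R6, R4 & R5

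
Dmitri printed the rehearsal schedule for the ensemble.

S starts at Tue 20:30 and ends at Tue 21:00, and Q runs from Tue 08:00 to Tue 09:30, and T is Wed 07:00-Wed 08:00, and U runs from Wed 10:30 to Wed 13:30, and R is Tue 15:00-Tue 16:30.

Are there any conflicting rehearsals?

Check each pair: they overlap iff neither finishes before the other starts.
Sorted by start: Q, R, S, T, U.
R starts after Q ends, so Q has no further overlaps.
S starts after R ends, so R has no further overlaps.
T starts after S ends, so S has no further overlaps.
U starts after T ends.
Every pair is clear; the schedule has no overlaps.

No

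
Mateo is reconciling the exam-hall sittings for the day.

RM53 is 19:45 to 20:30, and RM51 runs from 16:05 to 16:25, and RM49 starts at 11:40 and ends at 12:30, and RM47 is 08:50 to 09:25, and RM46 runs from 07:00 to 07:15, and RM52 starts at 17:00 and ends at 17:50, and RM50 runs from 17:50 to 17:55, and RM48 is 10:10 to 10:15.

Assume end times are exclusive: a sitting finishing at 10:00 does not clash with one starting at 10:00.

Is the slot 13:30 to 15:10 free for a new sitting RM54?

Yes — the slot is free

RM46: ends 07:15 at or before RM54 starts 13:30 → clear.
RM47: ends 09:25 at or before RM54 starts 13:30 → clear.
RM48: ends 10:15 at or before RM54 starts 13:30 → clear.
RM49: ends 12:30 at or before RM54 starts 13:30 → clear.
RM51: starts 16:05 at or after RM54 ends 15:10 → clear.
RM52: starts 17:00 at or after RM54 ends 15:10 → clear.
RM50: starts 17:50 at or after RM54 ends 15:10 → clear.
RM53: starts 19:45 at or after RM54 ends 15:10 → clear.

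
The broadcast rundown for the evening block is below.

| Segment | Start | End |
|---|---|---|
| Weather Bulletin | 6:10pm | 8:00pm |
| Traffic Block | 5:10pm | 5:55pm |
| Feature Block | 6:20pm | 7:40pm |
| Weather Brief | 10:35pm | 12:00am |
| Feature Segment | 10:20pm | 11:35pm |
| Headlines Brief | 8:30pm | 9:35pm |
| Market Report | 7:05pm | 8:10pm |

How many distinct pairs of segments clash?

4

Two intervals overlap when each starts before the other ends.
Sorted by start: Traffic Block, Weather Bulletin, Feature Block, Market Report, Headlines Brief, Feature Segment, Weather Brief.
Weather Bulletin starts after Traffic Block ends; Traffic Block is clear from here.
Feature Block starts before Weather Bulletin ends → Weather Bulletin and Feature Block overlap.
Market Report starts before Weather Bulletin ends → Weather Bulletin and Market Report overlap.
Headlines Brief starts after Weather Bulletin ends; Weather Bulletin is clear from here.
Market Report starts before Feature Block ends → Feature Block and Market Report overlap.
Headlines Brief starts after Feature Block ends; Feature Block is clear from here.
Headlines Brief starts after Market Report ends; Market Report is clear from here.
Feature Segment starts after Headlines Brief ends; Headlines Brief is clear from here.
Weather Brief starts before Feature Segment ends → Feature Segment and Weather Brief overlap.
Overlapping pairs: Feature Block & Market Report, Feature Block & Weather Bulletin, Feature Segment & Weather Brief, Market Report & Weather Bulletin — 4 in total.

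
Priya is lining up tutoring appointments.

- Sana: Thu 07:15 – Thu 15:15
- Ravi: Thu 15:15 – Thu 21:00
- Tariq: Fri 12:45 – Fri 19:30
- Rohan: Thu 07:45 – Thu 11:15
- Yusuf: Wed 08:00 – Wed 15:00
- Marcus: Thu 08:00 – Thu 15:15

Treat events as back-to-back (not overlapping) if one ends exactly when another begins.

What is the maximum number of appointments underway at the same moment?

3

Sort all start/end points and keep a running count:
Wed 08:00 start Yusuf → 1
Wed 15:00 end Yusuf → 0
Thu 07:15 start Sana → 1
Thu 07:45 start Rohan → 2
Thu 08:00 start Marcus → 3
Thu 11:15 end Rohan → 2
Thu 15:15 end Marcus → 1
Thu 15:15 end Sana → 0
Thu 15:15 start Ravi → 1
Thu 21:00 end Ravi → 0
Fri 12:45 start Tariq → 1
Fri 19:30 end Tariq → 0
Peak is 3, at Thu 08:00 (Marcus, Rohan, Sana).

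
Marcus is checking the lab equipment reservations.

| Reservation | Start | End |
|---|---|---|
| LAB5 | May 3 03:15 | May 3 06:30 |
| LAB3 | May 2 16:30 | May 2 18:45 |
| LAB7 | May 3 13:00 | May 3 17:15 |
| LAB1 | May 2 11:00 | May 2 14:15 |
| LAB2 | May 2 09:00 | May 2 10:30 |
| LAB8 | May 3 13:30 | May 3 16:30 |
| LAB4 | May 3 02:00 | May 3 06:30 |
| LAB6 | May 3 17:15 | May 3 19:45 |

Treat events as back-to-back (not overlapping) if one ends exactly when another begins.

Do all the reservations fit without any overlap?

Sorted by start: LAB2, LAB1, LAB3, LAB4, LAB5, LAB7, LAB8, LAB6.
LAB1 starts after LAB2 ends, so LAB2 has no further overlaps.
LAB3 starts after LAB1 ends, so LAB1 has no further overlaps.
LAB4 starts after LAB3 ends, so LAB3 has no further overlaps.
LAB5 starts before LAB4 ends → LAB4 and LAB5 overlap.
That's a conflict, so the schedule is not conflict-free.

No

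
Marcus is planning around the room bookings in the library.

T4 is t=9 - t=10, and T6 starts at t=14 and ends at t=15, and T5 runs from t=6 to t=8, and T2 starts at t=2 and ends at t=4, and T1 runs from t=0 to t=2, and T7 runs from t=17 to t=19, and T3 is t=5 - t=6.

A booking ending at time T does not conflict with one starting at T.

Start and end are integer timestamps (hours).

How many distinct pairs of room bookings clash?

Sorted by start: T1, T2, T3, T5, T4, T6, T7.
T2 starts exactly when T1 ends (back-to-back, no overlap), so nothing later overlaps T1 either.
T3 starts after T2 ends, so nothing later overlaps T2 either.
T5 starts exactly when T3 ends (back-to-back, no overlap), so nothing later overlaps T3 either.
T4 starts after T5 ends, so nothing later overlaps T5 either.
T6 starts after T4 ends, so nothing later overlaps T4 either.
T7 starts after T6 ends.
No pair overlaps.

0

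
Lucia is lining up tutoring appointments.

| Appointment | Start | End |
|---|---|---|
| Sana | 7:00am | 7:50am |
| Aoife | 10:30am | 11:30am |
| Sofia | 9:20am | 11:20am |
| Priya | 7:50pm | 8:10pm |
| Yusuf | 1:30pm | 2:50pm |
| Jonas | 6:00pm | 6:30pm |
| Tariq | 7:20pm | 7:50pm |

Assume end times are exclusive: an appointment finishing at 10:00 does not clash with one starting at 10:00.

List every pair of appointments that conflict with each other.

Sorted by start: Sana, Sofia, Aoife, Yusuf, Jonas, Tariq, Priya.
Sofia starts after Sana ends; Sana is clear from here.
Aoife starts before Sofia ends → Sofia and Aoife overlap.
Yusuf starts after Sofia ends; Sofia is clear from here.
Yusuf starts after Aoife ends; Aoife is clear from here.
Jonas starts after Yusuf ends; Yusuf is clear from here.
Tariq starts after Jonas ends; Jonas is clear from here.
Priya starts exactly when Tariq ends (back-to-back, no overlap).

Aoife & Sofia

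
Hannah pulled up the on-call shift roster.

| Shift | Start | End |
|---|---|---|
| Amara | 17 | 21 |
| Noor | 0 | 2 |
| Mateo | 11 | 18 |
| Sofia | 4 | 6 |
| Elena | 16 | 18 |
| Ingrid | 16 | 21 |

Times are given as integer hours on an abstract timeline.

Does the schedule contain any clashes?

Two intervals overlap when each starts before the other ends.
Sorted by start: Noor, Sofia, Mateo, Elena, Ingrid, Amara.
Sofia starts after Noor ends, so nothing later overlaps Noor either.
Mateo starts after Sofia ends, so nothing later overlaps Sofia either.
Elena starts before Mateo ends → Mateo and Elena overlap.
That's a conflict, so the schedule is not conflict-free.

Yes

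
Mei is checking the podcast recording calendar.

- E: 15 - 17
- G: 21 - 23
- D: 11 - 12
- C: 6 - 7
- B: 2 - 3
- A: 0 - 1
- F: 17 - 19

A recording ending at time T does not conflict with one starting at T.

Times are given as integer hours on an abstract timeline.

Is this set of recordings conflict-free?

Yes

Sorted by start: A, B, C, D, E, F, G.
B starts after A ends, so A has no further overlaps.
C starts after B ends, so B has no further overlaps.
D starts after C ends, so C has no further overlaps.
E starts after D ends, so D has no further overlaps.
F starts exactly when E ends (back-to-back, no overlap), so E has no further overlaps.
G starts after F ends.
Every pair is clear; the schedule has no overlaps.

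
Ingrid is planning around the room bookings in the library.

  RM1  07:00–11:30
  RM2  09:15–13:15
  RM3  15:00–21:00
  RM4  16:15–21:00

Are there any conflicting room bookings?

Sorted by start: RM1, RM2, RM3, RM4.
RM2 starts before RM1 ends → RM1 and RM2 overlap.
That's a conflict, so the schedule is not conflict-free.

Yes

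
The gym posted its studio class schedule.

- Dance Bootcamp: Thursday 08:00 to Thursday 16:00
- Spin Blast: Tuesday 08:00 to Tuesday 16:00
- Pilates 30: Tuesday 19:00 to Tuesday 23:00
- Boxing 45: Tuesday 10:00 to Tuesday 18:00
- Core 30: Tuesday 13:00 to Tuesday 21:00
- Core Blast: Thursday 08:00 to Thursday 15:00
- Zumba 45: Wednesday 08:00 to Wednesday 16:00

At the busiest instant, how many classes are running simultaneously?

Sweep the timeline, counting +1 at each start and −1 at each end (ends before starts at a tie):
Tuesday 08:00 start Spin Blast → 1
Tuesday 10:00 start Boxing 45 → 2
Tuesday 13:00 start Core 30 → 3
Tuesday 16:00 end Spin Blast → 2
Tuesday 18:00 end Boxing 45 → 1
Tuesday 19:00 start Pilates 30 → 2
Tuesday 21:00 end Core 30 → 1
Tuesday 23:00 end Pilates 30 → 0
Wednesday 08:00 start Zumba 45 → 1
Wednesday 16:00 end Zumba 45 → 0
Thursday 08:00 start Core Blast → 1
Thursday 08:00 start Dance Bootcamp → 2
Thursday 15:00 end Core Blast → 1
Thursday 16:00 end Dance Bootcamp → 0
Peak is 3, at Tuesday 13:00 (Boxing 45, Core 30, Spin Blast).

3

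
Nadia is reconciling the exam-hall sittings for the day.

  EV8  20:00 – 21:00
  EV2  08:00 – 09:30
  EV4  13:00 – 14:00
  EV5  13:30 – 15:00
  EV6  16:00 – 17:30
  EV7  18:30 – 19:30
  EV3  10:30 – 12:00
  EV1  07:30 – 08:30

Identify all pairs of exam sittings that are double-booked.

EV1 & EV2, EV4 & EV5

Sorted by start: EV1, EV2, EV3, EV4, EV5, EV6, EV7, EV8.
EV2 starts before EV1 ends → EV1 and EV2 overlap.
EV3 starts after EV1 ends; EV1 is clear from here.
EV3 starts after EV2 ends; EV2 is clear from here.
EV4 starts after EV3 ends; EV3 is clear from here.
EV5 starts before EV4 ends → EV4 and EV5 overlap.
EV6 starts after EV4 ends; EV4 is clear from here.
EV6 starts after EV5 ends; EV5 is clear from here.
EV7 starts after EV6 ends; EV6 is clear from here.
EV8 starts after EV7 ends.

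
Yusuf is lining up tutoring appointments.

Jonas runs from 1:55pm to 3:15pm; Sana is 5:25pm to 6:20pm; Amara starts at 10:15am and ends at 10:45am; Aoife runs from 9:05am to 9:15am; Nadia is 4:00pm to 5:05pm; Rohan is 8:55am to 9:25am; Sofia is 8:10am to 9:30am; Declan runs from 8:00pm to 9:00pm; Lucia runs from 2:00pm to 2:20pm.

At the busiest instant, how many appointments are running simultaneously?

Sort all start/end points and keep a running count:
8:10am start Sofia → 1
8:55am start Rohan → 2
9:05am start Aoife → 3
9:15am end Aoife → 2
9:25am end Rohan → 1
9:30am end Sofia → 0
10:15am start Amara → 1
10:45am end Amara → 0
1:55pm start Jonas → 1
2:00pm start Lucia → 2
2:20pm end Lucia → 1
3:15pm end Jonas → 0
4:00pm start Nadia → 1
5:05pm end Nadia → 0
5:25pm start Sana → 1
6:20pm end Sana → 0
8:00pm start Declan → 1
9:00pm end Declan → 0
Peak is 3, at 9:05am (Aoife, Rohan, Sofia).

3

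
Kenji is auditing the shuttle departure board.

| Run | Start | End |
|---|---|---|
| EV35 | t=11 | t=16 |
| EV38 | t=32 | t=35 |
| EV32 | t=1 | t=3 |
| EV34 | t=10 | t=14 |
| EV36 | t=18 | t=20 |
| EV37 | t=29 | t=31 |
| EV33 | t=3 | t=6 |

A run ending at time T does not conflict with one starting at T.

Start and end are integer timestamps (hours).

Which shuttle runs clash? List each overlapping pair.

Sorted by start: EV32, EV33, EV34, EV35, EV36, EV37, EV38.
EV33 starts exactly when EV32 ends (back-to-back, no overlap), so nothing later overlaps EV32 either.
EV34 starts after EV33 ends, so nothing later overlaps EV33 either.
EV35 starts before EV34 ends → EV34 and EV35 overlap.
EV36 starts after EV34 ends, so nothing later overlaps EV34 either.
EV36 starts after EV35 ends, so nothing later overlaps EV35 either.
EV37 starts after EV36 ends, so nothing later overlaps EV36 either.
EV38 starts after EV37 ends.

EV34 & EV35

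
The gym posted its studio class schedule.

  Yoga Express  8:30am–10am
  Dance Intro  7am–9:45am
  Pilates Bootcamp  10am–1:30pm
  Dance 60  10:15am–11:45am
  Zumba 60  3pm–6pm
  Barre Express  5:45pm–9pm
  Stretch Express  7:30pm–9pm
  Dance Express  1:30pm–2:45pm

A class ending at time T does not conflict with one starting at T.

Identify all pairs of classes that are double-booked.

Barre Express & Stretch Express, Barre Express & Zumba 60, Dance 60 & Pilates Bootcamp, Dance Intro & Yoga Express

Two intervals overlap when each starts before the other ends.
Sorted by start: Dance Intro, Yoga Express, Pilates Bootcamp, Dance 60, Dance Express, Zumba 60, Barre Express, Stretch Express.
Yoga Express starts before Dance Intro ends → Dance Intro and Yoga Express overlap.
Pilates Bootcamp starts after Dance Intro ends, so Dance Intro has no further overlaps.
Pilates Bootcamp starts exactly when Yoga Express ends (back-to-back, no overlap), so Yoga Express has no further overlaps.
Dance 60 starts before Pilates Bootcamp ends → Pilates Bootcamp and Dance 60 overlap.
Dance Express starts exactly when Pilates Bootcamp ends (back-to-back, no overlap), so Pilates Bootcamp has no further overlaps.
Dance Express starts after Dance 60 ends, so Dance 60 has no further overlaps.
Zumba 60 starts after Dance Express ends, so Dance Express has no further overlaps.
Barre Express starts before Zumba 60 ends → Zumba 60 and Barre Express overlap.
Stretch Express starts after Zumba 60 ends.
Stretch Express starts before Barre Express ends → Barre Express and Stretch Express overlap.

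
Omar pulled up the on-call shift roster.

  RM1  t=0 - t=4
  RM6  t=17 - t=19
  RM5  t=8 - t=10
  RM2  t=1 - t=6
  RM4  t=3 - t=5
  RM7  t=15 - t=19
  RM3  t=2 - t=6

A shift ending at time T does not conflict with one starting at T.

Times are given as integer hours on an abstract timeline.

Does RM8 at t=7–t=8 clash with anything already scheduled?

No — it doesn't clash with anything

RM1: ends t=4 at or before RM8 starts t=7 → clear.
RM2: ends t=6 at or before RM8 starts t=7 → clear.
RM3: ends t=6 at or before RM8 starts t=7 → clear.
RM4: ends t=5 at or before RM8 starts t=7 → clear.
RM5: starts t=8 at or after RM8 ends t=8 → clear.
RM7: starts t=15 at or after RM8 ends t=8 → clear.
RM6: starts t=17 at or after RM8 ends t=8 → clear.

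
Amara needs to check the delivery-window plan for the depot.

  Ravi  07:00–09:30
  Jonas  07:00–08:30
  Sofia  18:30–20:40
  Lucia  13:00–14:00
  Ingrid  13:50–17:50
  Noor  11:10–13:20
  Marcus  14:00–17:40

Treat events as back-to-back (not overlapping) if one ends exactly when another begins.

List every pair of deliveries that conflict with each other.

Sorted by start: Ravi, Jonas, Noor, Lucia, Ingrid, Marcus, Sofia.
Jonas starts before Ravi ends → Ravi and Jonas overlap.
Noor starts after Ravi ends; Ravi is clear from here.
Noor starts after Jonas ends; Jonas is clear from here.
Lucia starts before Noor ends → Noor and Lucia overlap.
Ingrid starts after Noor ends; Noor is clear from here.
Ingrid starts before Lucia ends → Lucia and Ingrid overlap.
Marcus starts exactly when Lucia ends (back-to-back, no overlap); Lucia is clear from here.
Marcus starts before Ingrid ends → Ingrid and Marcus overlap.
Sofia starts after Ingrid ends.
Sofia starts after Marcus ends.

Ingrid & Lucia, Ingrid & Marcus, Jonas & Ravi, Lucia & Noor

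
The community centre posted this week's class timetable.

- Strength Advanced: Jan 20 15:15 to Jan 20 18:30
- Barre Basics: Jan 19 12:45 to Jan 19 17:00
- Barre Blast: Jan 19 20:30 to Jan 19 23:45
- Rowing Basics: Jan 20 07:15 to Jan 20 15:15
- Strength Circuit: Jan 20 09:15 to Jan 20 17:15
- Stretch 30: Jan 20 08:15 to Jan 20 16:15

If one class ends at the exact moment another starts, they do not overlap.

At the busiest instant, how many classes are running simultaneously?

Sort all start/end points and keep a running count:
Jan 19 12:45 start Barre Basics → 1
Jan 19 17:00 end Barre Basics → 0
Jan 19 20:30 start Barre Blast → 1
Jan 19 23:45 end Barre Blast → 0
Jan 20 07:15 start Rowing Basics → 1
Jan 20 08:15 start Stretch 30 → 2
Jan 20 09:15 start Strength Circuit → 3
Jan 20 15:15 end Rowing Basics → 2
Jan 20 15:15 start Strength Advanced → 3
Jan 20 16:15 end Stretch 30 → 2
Jan 20 17:15 end Strength Circuit → 1
Jan 20 18:30 end Strength Advanced → 0
Peak is 3, at Jan 20 09:15 (Rowing Basics, Strength Circuit, Stretch 30).

3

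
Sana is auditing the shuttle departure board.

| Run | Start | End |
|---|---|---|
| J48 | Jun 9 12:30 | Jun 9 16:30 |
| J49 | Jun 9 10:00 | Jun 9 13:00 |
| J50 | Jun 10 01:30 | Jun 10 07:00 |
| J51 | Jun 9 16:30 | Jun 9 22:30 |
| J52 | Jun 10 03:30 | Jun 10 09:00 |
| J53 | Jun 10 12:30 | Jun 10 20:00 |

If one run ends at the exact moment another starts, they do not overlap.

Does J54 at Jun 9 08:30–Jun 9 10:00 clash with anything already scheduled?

J49: starts Jun 9 10:00 at or after J54 ends Jun 9 10:00 → clear.
J48: starts Jun 9 12:30 at or after J54 ends Jun 9 10:00 → clear.
J51: starts Jun 9 16:30 at or after J54 ends Jun 9 10:00 → clear.
J50: starts Jun 10 01:30 at or after J54 ends Jun 9 10:00 → clear.
J52: starts Jun 10 03:30 at or after J54 ends Jun 9 10:00 → clear.
J53: starts Jun 10 12:30 at or after J54 ends Jun 9 10:00 → clear.

No — it doesn't clash with anything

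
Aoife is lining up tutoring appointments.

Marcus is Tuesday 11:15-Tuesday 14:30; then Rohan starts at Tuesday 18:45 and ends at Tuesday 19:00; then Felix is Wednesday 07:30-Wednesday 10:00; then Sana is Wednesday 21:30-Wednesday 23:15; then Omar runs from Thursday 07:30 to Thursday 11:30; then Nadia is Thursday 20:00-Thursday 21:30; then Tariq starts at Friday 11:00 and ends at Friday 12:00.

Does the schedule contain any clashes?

Sorted by start: Marcus, Rohan, Felix, Sana, Omar, Nadia, Tariq.
Rohan starts after Marcus ends, so Marcus has no further overlaps.
Felix starts after Rohan ends, so Rohan has no further overlaps.
Sana starts after Felix ends, so Felix has no further overlaps.
Omar starts after Sana ends, so Sana has no further overlaps.
Nadia starts after Omar ends, so Omar has no further overlaps.
Tariq starts after Nadia ends.
Every pair is clear; the schedule has no overlaps.

No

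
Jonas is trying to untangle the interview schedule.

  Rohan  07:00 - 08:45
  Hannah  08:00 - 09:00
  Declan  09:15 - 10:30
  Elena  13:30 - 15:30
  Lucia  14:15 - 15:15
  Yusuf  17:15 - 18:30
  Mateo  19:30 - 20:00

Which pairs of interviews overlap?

Elena & Lucia, Hannah & Rohan

Check each pair: they overlap iff neither finishes before the other starts.
Sorted by start: Rohan, Hannah, Declan, Elena, Lucia, Yusuf, Mateo.
Hannah starts before Rohan ends → Rohan and Hannah overlap.
Declan starts after Rohan ends, so Rohan has no further overlaps.
Declan starts after Hannah ends, so Hannah has no further overlaps.
Elena starts after Declan ends, so Declan has no further overlaps.
Lucia starts before Elena ends → Elena and Lucia overlap.
Yusuf starts after Elena ends, so Elena has no further overlaps.
Yusuf starts after Lucia ends, so Lucia has no further overlaps.
Mateo starts after Yusuf ends.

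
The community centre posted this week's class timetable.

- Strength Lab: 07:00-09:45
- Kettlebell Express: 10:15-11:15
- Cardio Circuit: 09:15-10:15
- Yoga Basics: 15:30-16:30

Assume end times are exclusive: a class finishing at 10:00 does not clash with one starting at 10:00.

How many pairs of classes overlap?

1

Sorted by start: Strength Lab, Cardio Circuit, Kettlebell Express, Yoga Basics.
Cardio Circuit starts before Strength Lab ends → Strength Lab and Cardio Circuit overlap.
Kettlebell Express starts after Strength Lab ends — done with Strength Lab.
Kettlebell Express starts exactly when Cardio Circuit ends (back-to-back, no overlap) — done with Cardio Circuit.
Yoga Basics starts after Kettlebell Express ends.
Overlapping pairs: Cardio Circuit & Strength Lab — 1 in total.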